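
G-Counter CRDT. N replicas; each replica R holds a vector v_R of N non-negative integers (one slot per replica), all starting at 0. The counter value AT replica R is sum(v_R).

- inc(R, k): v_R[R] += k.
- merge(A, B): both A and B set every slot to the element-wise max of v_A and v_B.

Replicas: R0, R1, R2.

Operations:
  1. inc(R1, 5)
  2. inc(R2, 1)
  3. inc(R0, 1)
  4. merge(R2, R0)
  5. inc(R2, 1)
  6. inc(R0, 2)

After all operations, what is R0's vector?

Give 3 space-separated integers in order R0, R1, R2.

Op 1: inc R1 by 5 -> R1=(0,5,0) value=5
Op 2: inc R2 by 1 -> R2=(0,0,1) value=1
Op 3: inc R0 by 1 -> R0=(1,0,0) value=1
Op 4: merge R2<->R0 -> R2=(1,0,1) R0=(1,0,1)
Op 5: inc R2 by 1 -> R2=(1,0,2) value=3
Op 6: inc R0 by 2 -> R0=(3,0,1) value=4

Answer: 3 0 1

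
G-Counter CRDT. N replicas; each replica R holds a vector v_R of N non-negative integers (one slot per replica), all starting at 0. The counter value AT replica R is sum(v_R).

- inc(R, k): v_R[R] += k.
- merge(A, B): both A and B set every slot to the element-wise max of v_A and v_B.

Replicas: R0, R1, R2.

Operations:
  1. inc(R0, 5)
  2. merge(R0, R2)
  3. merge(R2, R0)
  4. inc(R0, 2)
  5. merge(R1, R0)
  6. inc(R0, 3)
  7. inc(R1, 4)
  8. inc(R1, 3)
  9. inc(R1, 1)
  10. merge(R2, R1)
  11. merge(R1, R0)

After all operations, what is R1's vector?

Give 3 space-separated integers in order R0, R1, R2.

Answer: 10 8 0

Derivation:
Op 1: inc R0 by 5 -> R0=(5,0,0) value=5
Op 2: merge R0<->R2 -> R0=(5,0,0) R2=(5,0,0)
Op 3: merge R2<->R0 -> R2=(5,0,0) R0=(5,0,0)
Op 4: inc R0 by 2 -> R0=(7,0,0) value=7
Op 5: merge R1<->R0 -> R1=(7,0,0) R0=(7,0,0)
Op 6: inc R0 by 3 -> R0=(10,0,0) value=10
Op 7: inc R1 by 4 -> R1=(7,4,0) value=11
Op 8: inc R1 by 3 -> R1=(7,7,0) value=14
Op 9: inc R1 by 1 -> R1=(7,8,0) value=15
Op 10: merge R2<->R1 -> R2=(7,8,0) R1=(7,8,0)
Op 11: merge R1<->R0 -> R1=(10,8,0) R0=(10,8,0)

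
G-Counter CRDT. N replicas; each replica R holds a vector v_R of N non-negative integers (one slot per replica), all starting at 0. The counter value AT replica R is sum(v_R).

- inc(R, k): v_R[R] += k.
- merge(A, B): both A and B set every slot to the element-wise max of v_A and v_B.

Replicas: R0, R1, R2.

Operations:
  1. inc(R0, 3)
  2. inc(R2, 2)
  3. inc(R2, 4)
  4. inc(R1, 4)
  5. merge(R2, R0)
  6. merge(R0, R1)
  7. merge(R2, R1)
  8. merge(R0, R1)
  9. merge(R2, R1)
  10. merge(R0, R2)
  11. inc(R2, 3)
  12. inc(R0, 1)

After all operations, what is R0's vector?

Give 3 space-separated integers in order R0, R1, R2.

Op 1: inc R0 by 3 -> R0=(3,0,0) value=3
Op 2: inc R2 by 2 -> R2=(0,0,2) value=2
Op 3: inc R2 by 4 -> R2=(0,0,6) value=6
Op 4: inc R1 by 4 -> R1=(0,4,0) value=4
Op 5: merge R2<->R0 -> R2=(3,0,6) R0=(3,0,6)
Op 6: merge R0<->R1 -> R0=(3,4,6) R1=(3,4,6)
Op 7: merge R2<->R1 -> R2=(3,4,6) R1=(3,4,6)
Op 8: merge R0<->R1 -> R0=(3,4,6) R1=(3,4,6)
Op 9: merge R2<->R1 -> R2=(3,4,6) R1=(3,4,6)
Op 10: merge R0<->R2 -> R0=(3,4,6) R2=(3,4,6)
Op 11: inc R2 by 3 -> R2=(3,4,9) value=16
Op 12: inc R0 by 1 -> R0=(4,4,6) value=14

Answer: 4 4 6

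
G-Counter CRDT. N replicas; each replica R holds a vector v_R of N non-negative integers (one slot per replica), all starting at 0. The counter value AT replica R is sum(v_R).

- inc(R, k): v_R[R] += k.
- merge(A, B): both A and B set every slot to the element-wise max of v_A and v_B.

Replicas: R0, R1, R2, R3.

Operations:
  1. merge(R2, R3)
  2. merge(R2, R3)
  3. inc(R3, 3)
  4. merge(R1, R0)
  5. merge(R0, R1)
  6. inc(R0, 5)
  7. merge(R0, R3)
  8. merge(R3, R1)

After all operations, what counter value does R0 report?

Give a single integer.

Answer: 8

Derivation:
Op 1: merge R2<->R3 -> R2=(0,0,0,0) R3=(0,0,0,0)
Op 2: merge R2<->R3 -> R2=(0,0,0,0) R3=(0,0,0,0)
Op 3: inc R3 by 3 -> R3=(0,0,0,3) value=3
Op 4: merge R1<->R0 -> R1=(0,0,0,0) R0=(0,0,0,0)
Op 5: merge R0<->R1 -> R0=(0,0,0,0) R1=(0,0,0,0)
Op 6: inc R0 by 5 -> R0=(5,0,0,0) value=5
Op 7: merge R0<->R3 -> R0=(5,0,0,3) R3=(5,0,0,3)
Op 8: merge R3<->R1 -> R3=(5,0,0,3) R1=(5,0,0,3)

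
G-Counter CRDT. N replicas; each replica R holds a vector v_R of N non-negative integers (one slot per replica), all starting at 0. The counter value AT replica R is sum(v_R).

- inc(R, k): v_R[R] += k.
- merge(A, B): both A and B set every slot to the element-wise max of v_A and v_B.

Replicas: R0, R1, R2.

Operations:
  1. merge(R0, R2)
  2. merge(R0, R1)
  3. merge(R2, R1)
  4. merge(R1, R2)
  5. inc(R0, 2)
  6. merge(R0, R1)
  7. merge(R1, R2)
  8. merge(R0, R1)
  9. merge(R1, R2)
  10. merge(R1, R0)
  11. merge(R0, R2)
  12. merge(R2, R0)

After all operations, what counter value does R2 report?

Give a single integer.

Answer: 2

Derivation:
Op 1: merge R0<->R2 -> R0=(0,0,0) R2=(0,0,0)
Op 2: merge R0<->R1 -> R0=(0,0,0) R1=(0,0,0)
Op 3: merge R2<->R1 -> R2=(0,0,0) R1=(0,0,0)
Op 4: merge R1<->R2 -> R1=(0,0,0) R2=(0,0,0)
Op 5: inc R0 by 2 -> R0=(2,0,0) value=2
Op 6: merge R0<->R1 -> R0=(2,0,0) R1=(2,0,0)
Op 7: merge R1<->R2 -> R1=(2,0,0) R2=(2,0,0)
Op 8: merge R0<->R1 -> R0=(2,0,0) R1=(2,0,0)
Op 9: merge R1<->R2 -> R1=(2,0,0) R2=(2,0,0)
Op 10: merge R1<->R0 -> R1=(2,0,0) R0=(2,0,0)
Op 11: merge R0<->R2 -> R0=(2,0,0) R2=(2,0,0)
Op 12: merge R2<->R0 -> R2=(2,0,0) R0=(2,0,0)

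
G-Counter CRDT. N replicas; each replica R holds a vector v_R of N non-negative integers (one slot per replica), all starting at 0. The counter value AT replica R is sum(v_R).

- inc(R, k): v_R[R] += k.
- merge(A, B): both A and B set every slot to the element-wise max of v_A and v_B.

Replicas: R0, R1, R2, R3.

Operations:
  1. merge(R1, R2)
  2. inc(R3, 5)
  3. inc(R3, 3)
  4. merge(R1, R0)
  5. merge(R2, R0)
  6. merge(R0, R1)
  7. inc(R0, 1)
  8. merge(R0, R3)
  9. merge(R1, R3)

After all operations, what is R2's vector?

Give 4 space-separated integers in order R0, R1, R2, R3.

Answer: 0 0 0 0

Derivation:
Op 1: merge R1<->R2 -> R1=(0,0,0,0) R2=(0,0,0,0)
Op 2: inc R3 by 5 -> R3=(0,0,0,5) value=5
Op 3: inc R3 by 3 -> R3=(0,0,0,8) value=8
Op 4: merge R1<->R0 -> R1=(0,0,0,0) R0=(0,0,0,0)
Op 5: merge R2<->R0 -> R2=(0,0,0,0) R0=(0,0,0,0)
Op 6: merge R0<->R1 -> R0=(0,0,0,0) R1=(0,0,0,0)
Op 7: inc R0 by 1 -> R0=(1,0,0,0) value=1
Op 8: merge R0<->R3 -> R0=(1,0,0,8) R3=(1,0,0,8)
Op 9: merge R1<->R3 -> R1=(1,0,0,8) R3=(1,0,0,8)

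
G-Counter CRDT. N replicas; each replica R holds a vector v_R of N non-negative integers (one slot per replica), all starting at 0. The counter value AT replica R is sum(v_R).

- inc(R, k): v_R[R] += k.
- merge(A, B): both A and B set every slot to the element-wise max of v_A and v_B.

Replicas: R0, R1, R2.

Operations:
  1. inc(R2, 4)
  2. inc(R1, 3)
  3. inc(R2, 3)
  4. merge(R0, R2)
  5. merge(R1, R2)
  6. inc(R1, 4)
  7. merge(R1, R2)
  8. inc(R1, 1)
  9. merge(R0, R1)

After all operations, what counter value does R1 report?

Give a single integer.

Op 1: inc R2 by 4 -> R2=(0,0,4) value=4
Op 2: inc R1 by 3 -> R1=(0,3,0) value=3
Op 3: inc R2 by 3 -> R2=(0,0,7) value=7
Op 4: merge R0<->R2 -> R0=(0,0,7) R2=(0,0,7)
Op 5: merge R1<->R2 -> R1=(0,3,7) R2=(0,3,7)
Op 6: inc R1 by 4 -> R1=(0,7,7) value=14
Op 7: merge R1<->R2 -> R1=(0,7,7) R2=(0,7,7)
Op 8: inc R1 by 1 -> R1=(0,8,7) value=15
Op 9: merge R0<->R1 -> R0=(0,8,7) R1=(0,8,7)

Answer: 15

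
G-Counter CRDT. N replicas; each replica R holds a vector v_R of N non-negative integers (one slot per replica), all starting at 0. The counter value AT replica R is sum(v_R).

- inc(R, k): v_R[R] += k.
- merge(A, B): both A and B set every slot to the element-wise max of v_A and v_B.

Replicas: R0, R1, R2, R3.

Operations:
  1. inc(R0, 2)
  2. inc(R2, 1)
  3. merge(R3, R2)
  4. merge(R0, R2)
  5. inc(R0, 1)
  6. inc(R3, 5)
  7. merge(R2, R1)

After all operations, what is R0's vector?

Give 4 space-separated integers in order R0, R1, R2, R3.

Answer: 3 0 1 0

Derivation:
Op 1: inc R0 by 2 -> R0=(2,0,0,0) value=2
Op 2: inc R2 by 1 -> R2=(0,0,1,0) value=1
Op 3: merge R3<->R2 -> R3=(0,0,1,0) R2=(0,0,1,0)
Op 4: merge R0<->R2 -> R0=(2,0,1,0) R2=(2,0,1,0)
Op 5: inc R0 by 1 -> R0=(3,0,1,0) value=4
Op 6: inc R3 by 5 -> R3=(0,0,1,5) value=6
Op 7: merge R2<->R1 -> R2=(2,0,1,0) R1=(2,0,1,0)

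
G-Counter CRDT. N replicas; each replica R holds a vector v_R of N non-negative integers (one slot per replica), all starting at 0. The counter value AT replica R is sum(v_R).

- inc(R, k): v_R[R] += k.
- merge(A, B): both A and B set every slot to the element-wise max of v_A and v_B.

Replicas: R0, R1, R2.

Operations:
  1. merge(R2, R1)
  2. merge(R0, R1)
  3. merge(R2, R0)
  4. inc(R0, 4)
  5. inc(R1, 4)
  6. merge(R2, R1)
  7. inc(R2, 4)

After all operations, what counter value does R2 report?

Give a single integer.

Op 1: merge R2<->R1 -> R2=(0,0,0) R1=(0,0,0)
Op 2: merge R0<->R1 -> R0=(0,0,0) R1=(0,0,0)
Op 3: merge R2<->R0 -> R2=(0,0,0) R0=(0,0,0)
Op 4: inc R0 by 4 -> R0=(4,0,0) value=4
Op 5: inc R1 by 4 -> R1=(0,4,0) value=4
Op 6: merge R2<->R1 -> R2=(0,4,0) R1=(0,4,0)
Op 7: inc R2 by 4 -> R2=(0,4,4) value=8

Answer: 8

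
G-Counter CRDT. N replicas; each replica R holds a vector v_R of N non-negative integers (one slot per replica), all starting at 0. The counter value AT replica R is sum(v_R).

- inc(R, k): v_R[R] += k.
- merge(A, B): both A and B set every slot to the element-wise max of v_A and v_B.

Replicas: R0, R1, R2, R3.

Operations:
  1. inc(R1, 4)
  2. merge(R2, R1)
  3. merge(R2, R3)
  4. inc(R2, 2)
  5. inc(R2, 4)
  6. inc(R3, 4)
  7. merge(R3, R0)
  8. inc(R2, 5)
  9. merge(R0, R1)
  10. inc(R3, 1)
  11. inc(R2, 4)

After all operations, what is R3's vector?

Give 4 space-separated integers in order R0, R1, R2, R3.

Op 1: inc R1 by 4 -> R1=(0,4,0,0) value=4
Op 2: merge R2<->R1 -> R2=(0,4,0,0) R1=(0,4,0,0)
Op 3: merge R2<->R3 -> R2=(0,4,0,0) R3=(0,4,0,0)
Op 4: inc R2 by 2 -> R2=(0,4,2,0) value=6
Op 5: inc R2 by 4 -> R2=(0,4,6,0) value=10
Op 6: inc R3 by 4 -> R3=(0,4,0,4) value=8
Op 7: merge R3<->R0 -> R3=(0,4,0,4) R0=(0,4,0,4)
Op 8: inc R2 by 5 -> R2=(0,4,11,0) value=15
Op 9: merge R0<->R1 -> R0=(0,4,0,4) R1=(0,4,0,4)
Op 10: inc R3 by 1 -> R3=(0,4,0,5) value=9
Op 11: inc R2 by 4 -> R2=(0,4,15,0) value=19

Answer: 0 4 0 5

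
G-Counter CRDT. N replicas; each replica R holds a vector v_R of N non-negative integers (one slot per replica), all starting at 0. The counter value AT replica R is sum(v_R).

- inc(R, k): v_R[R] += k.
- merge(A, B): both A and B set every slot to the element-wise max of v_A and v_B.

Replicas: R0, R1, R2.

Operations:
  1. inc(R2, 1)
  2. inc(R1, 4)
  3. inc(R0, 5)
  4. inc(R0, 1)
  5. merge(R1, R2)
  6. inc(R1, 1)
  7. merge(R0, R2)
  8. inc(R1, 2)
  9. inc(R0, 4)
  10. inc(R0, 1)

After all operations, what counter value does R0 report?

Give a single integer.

Answer: 16

Derivation:
Op 1: inc R2 by 1 -> R2=(0,0,1) value=1
Op 2: inc R1 by 4 -> R1=(0,4,0) value=4
Op 3: inc R0 by 5 -> R0=(5,0,0) value=5
Op 4: inc R0 by 1 -> R0=(6,0,0) value=6
Op 5: merge R1<->R2 -> R1=(0,4,1) R2=(0,4,1)
Op 6: inc R1 by 1 -> R1=(0,5,1) value=6
Op 7: merge R0<->R2 -> R0=(6,4,1) R2=(6,4,1)
Op 8: inc R1 by 2 -> R1=(0,7,1) value=8
Op 9: inc R0 by 4 -> R0=(10,4,1) value=15
Op 10: inc R0 by 1 -> R0=(11,4,1) value=16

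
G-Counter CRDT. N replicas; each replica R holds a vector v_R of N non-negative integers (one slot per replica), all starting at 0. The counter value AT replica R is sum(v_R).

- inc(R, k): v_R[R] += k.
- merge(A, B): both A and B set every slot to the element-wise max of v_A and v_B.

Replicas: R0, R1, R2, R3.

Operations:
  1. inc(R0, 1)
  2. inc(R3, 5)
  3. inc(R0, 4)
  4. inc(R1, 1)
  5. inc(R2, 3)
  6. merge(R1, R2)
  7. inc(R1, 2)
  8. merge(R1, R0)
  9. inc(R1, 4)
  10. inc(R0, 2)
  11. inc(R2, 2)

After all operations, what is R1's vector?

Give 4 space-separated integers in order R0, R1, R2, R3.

Answer: 5 7 3 0

Derivation:
Op 1: inc R0 by 1 -> R0=(1,0,0,0) value=1
Op 2: inc R3 by 5 -> R3=(0,0,0,5) value=5
Op 3: inc R0 by 4 -> R0=(5,0,0,0) value=5
Op 4: inc R1 by 1 -> R1=(0,1,0,0) value=1
Op 5: inc R2 by 3 -> R2=(0,0,3,0) value=3
Op 6: merge R1<->R2 -> R1=(0,1,3,0) R2=(0,1,3,0)
Op 7: inc R1 by 2 -> R1=(0,3,3,0) value=6
Op 8: merge R1<->R0 -> R1=(5,3,3,0) R0=(5,3,3,0)
Op 9: inc R1 by 4 -> R1=(5,7,3,0) value=15
Op 10: inc R0 by 2 -> R0=(7,3,3,0) value=13
Op 11: inc R2 by 2 -> R2=(0,1,5,0) value=6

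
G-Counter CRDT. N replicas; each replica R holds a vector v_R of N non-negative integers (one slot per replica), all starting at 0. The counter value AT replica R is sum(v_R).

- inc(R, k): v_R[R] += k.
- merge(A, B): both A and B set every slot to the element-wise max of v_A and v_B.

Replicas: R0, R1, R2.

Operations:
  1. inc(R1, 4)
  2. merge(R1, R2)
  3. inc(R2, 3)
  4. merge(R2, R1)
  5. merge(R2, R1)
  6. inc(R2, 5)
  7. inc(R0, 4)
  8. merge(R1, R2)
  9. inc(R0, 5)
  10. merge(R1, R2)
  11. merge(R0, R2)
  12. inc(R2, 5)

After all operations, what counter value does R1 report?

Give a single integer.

Op 1: inc R1 by 4 -> R1=(0,4,0) value=4
Op 2: merge R1<->R2 -> R1=(0,4,0) R2=(0,4,0)
Op 3: inc R2 by 3 -> R2=(0,4,3) value=7
Op 4: merge R2<->R1 -> R2=(0,4,3) R1=(0,4,3)
Op 5: merge R2<->R1 -> R2=(0,4,3) R1=(0,4,3)
Op 6: inc R2 by 5 -> R2=(0,4,8) value=12
Op 7: inc R0 by 4 -> R0=(4,0,0) value=4
Op 8: merge R1<->R2 -> R1=(0,4,8) R2=(0,4,8)
Op 9: inc R0 by 5 -> R0=(9,0,0) value=9
Op 10: merge R1<->R2 -> R1=(0,4,8) R2=(0,4,8)
Op 11: merge R0<->R2 -> R0=(9,4,8) R2=(9,4,8)
Op 12: inc R2 by 5 -> R2=(9,4,13) value=26

Answer: 12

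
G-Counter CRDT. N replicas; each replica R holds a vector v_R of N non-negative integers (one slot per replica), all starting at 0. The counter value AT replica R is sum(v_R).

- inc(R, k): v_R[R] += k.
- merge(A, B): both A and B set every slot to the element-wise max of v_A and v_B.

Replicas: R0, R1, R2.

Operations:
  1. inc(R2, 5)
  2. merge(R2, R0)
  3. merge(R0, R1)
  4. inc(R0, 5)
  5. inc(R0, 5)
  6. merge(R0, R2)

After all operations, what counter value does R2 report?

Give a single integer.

Op 1: inc R2 by 5 -> R2=(0,0,5) value=5
Op 2: merge R2<->R0 -> R2=(0,0,5) R0=(0,0,5)
Op 3: merge R0<->R1 -> R0=(0,0,5) R1=(0,0,5)
Op 4: inc R0 by 5 -> R0=(5,0,5) value=10
Op 5: inc R0 by 5 -> R0=(10,0,5) value=15
Op 6: merge R0<->R2 -> R0=(10,0,5) R2=(10,0,5)

Answer: 15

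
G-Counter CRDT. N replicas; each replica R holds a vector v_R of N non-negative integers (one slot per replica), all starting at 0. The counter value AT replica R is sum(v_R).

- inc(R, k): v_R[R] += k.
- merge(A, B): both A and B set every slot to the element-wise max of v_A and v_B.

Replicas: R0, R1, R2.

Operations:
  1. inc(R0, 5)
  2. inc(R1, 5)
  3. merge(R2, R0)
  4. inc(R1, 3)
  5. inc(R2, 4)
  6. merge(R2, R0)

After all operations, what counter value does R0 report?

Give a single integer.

Op 1: inc R0 by 5 -> R0=(5,0,0) value=5
Op 2: inc R1 by 5 -> R1=(0,5,0) value=5
Op 3: merge R2<->R0 -> R2=(5,0,0) R0=(5,0,0)
Op 4: inc R1 by 3 -> R1=(0,8,0) value=8
Op 5: inc R2 by 4 -> R2=(5,0,4) value=9
Op 6: merge R2<->R0 -> R2=(5,0,4) R0=(5,0,4)

Answer: 9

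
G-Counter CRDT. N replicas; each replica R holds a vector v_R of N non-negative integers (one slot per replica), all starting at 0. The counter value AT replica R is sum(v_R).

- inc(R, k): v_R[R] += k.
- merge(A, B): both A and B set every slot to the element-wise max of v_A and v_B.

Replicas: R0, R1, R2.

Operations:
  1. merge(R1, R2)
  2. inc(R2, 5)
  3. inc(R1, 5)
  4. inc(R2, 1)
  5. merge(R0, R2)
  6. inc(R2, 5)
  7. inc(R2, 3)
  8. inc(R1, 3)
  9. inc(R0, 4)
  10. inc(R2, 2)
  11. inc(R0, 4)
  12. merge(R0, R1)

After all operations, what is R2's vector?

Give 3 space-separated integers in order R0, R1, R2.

Op 1: merge R1<->R2 -> R1=(0,0,0) R2=(0,0,0)
Op 2: inc R2 by 5 -> R2=(0,0,5) value=5
Op 3: inc R1 by 5 -> R1=(0,5,0) value=5
Op 4: inc R2 by 1 -> R2=(0,0,6) value=6
Op 5: merge R0<->R2 -> R0=(0,0,6) R2=(0,0,6)
Op 6: inc R2 by 5 -> R2=(0,0,11) value=11
Op 7: inc R2 by 3 -> R2=(0,0,14) value=14
Op 8: inc R1 by 3 -> R1=(0,8,0) value=8
Op 9: inc R0 by 4 -> R0=(4,0,6) value=10
Op 10: inc R2 by 2 -> R2=(0,0,16) value=16
Op 11: inc R0 by 4 -> R0=(8,0,6) value=14
Op 12: merge R0<->R1 -> R0=(8,8,6) R1=(8,8,6)

Answer: 0 0 16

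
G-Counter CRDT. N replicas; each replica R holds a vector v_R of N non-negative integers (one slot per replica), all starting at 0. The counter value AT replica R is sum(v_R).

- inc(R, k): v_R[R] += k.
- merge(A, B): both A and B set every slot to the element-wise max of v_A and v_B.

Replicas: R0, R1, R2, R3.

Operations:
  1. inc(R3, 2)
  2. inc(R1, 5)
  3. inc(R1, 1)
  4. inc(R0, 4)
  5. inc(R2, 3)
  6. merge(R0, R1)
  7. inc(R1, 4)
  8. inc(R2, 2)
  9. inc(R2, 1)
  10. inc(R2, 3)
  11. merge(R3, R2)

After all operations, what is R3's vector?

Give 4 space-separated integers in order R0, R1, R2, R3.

Op 1: inc R3 by 2 -> R3=(0,0,0,2) value=2
Op 2: inc R1 by 5 -> R1=(0,5,0,0) value=5
Op 3: inc R1 by 1 -> R1=(0,6,0,0) value=6
Op 4: inc R0 by 4 -> R0=(4,0,0,0) value=4
Op 5: inc R2 by 3 -> R2=(0,0,3,0) value=3
Op 6: merge R0<->R1 -> R0=(4,6,0,0) R1=(4,6,0,0)
Op 7: inc R1 by 4 -> R1=(4,10,0,0) value=14
Op 8: inc R2 by 2 -> R2=(0,0,5,0) value=5
Op 9: inc R2 by 1 -> R2=(0,0,6,0) value=6
Op 10: inc R2 by 3 -> R2=(0,0,9,0) value=9
Op 11: merge R3<->R2 -> R3=(0,0,9,2) R2=(0,0,9,2)

Answer: 0 0 9 2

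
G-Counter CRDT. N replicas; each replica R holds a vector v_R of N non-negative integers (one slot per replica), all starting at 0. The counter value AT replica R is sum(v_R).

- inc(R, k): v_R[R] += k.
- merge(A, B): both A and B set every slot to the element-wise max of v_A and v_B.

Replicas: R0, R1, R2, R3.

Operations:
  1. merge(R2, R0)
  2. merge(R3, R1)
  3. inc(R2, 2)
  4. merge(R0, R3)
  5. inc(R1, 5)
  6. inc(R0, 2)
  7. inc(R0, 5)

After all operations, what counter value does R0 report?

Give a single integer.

Op 1: merge R2<->R0 -> R2=(0,0,0,0) R0=(0,0,0,0)
Op 2: merge R3<->R1 -> R3=(0,0,0,0) R1=(0,0,0,0)
Op 3: inc R2 by 2 -> R2=(0,0,2,0) value=2
Op 4: merge R0<->R3 -> R0=(0,0,0,0) R3=(0,0,0,0)
Op 5: inc R1 by 5 -> R1=(0,5,0,0) value=5
Op 6: inc R0 by 2 -> R0=(2,0,0,0) value=2
Op 7: inc R0 by 5 -> R0=(7,0,0,0) value=7

Answer: 7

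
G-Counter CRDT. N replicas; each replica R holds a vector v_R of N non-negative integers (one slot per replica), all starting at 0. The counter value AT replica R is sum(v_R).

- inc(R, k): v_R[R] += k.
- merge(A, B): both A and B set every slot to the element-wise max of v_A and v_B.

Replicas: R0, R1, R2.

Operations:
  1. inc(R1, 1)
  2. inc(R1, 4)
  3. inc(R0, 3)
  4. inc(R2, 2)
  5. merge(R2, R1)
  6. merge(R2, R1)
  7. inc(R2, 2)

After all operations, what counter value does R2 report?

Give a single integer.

Op 1: inc R1 by 1 -> R1=(0,1,0) value=1
Op 2: inc R1 by 4 -> R1=(0,5,0) value=5
Op 3: inc R0 by 3 -> R0=(3,0,0) value=3
Op 4: inc R2 by 2 -> R2=(0,0,2) value=2
Op 5: merge R2<->R1 -> R2=(0,5,2) R1=(0,5,2)
Op 6: merge R2<->R1 -> R2=(0,5,2) R1=(0,5,2)
Op 7: inc R2 by 2 -> R2=(0,5,4) value=9

Answer: 9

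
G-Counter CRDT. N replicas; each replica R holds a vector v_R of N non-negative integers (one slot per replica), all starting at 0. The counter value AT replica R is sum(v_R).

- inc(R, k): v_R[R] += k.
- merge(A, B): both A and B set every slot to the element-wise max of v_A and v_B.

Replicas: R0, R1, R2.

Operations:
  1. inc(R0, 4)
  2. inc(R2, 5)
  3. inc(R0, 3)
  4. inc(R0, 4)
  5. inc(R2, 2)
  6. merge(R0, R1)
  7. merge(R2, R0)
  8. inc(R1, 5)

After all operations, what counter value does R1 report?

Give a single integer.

Answer: 16

Derivation:
Op 1: inc R0 by 4 -> R0=(4,0,0) value=4
Op 2: inc R2 by 5 -> R2=(0,0,5) value=5
Op 3: inc R0 by 3 -> R0=(7,0,0) value=7
Op 4: inc R0 by 4 -> R0=(11,0,0) value=11
Op 5: inc R2 by 2 -> R2=(0,0,7) value=7
Op 6: merge R0<->R1 -> R0=(11,0,0) R1=(11,0,0)
Op 7: merge R2<->R0 -> R2=(11,0,7) R0=(11,0,7)
Op 8: inc R1 by 5 -> R1=(11,5,0) value=16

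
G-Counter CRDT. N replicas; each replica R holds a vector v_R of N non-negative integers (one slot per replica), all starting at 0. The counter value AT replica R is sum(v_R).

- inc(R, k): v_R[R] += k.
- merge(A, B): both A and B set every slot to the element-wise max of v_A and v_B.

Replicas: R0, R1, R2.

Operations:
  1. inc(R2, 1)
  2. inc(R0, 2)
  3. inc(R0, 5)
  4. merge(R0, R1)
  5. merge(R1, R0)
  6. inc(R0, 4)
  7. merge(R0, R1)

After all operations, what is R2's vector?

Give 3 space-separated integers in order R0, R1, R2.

Answer: 0 0 1

Derivation:
Op 1: inc R2 by 1 -> R2=(0,0,1) value=1
Op 2: inc R0 by 2 -> R0=(2,0,0) value=2
Op 3: inc R0 by 5 -> R0=(7,0,0) value=7
Op 4: merge R0<->R1 -> R0=(7,0,0) R1=(7,0,0)
Op 5: merge R1<->R0 -> R1=(7,0,0) R0=(7,0,0)
Op 6: inc R0 by 4 -> R0=(11,0,0) value=11
Op 7: merge R0<->R1 -> R0=(11,0,0) R1=(11,0,0)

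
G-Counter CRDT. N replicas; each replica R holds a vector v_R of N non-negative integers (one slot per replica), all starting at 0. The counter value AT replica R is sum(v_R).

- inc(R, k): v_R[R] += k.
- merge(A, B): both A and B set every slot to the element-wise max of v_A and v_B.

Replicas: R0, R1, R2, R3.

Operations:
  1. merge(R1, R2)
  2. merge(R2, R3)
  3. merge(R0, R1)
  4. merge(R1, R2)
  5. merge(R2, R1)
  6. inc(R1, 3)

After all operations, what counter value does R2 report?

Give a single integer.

Op 1: merge R1<->R2 -> R1=(0,0,0,0) R2=(0,0,0,0)
Op 2: merge R2<->R3 -> R2=(0,0,0,0) R3=(0,0,0,0)
Op 3: merge R0<->R1 -> R0=(0,0,0,0) R1=(0,0,0,0)
Op 4: merge R1<->R2 -> R1=(0,0,0,0) R2=(0,0,0,0)
Op 5: merge R2<->R1 -> R2=(0,0,0,0) R1=(0,0,0,0)
Op 6: inc R1 by 3 -> R1=(0,3,0,0) value=3

Answer: 0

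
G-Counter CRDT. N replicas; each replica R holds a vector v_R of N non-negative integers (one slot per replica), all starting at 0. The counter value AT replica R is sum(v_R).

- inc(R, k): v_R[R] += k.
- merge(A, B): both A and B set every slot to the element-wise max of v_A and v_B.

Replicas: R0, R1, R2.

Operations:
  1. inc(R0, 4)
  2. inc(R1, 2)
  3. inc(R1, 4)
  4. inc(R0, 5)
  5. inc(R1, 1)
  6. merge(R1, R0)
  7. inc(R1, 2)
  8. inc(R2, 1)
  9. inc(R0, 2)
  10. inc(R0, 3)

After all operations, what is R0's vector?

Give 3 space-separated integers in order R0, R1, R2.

Answer: 14 7 0

Derivation:
Op 1: inc R0 by 4 -> R0=(4,0,0) value=4
Op 2: inc R1 by 2 -> R1=(0,2,0) value=2
Op 3: inc R1 by 4 -> R1=(0,6,0) value=6
Op 4: inc R0 by 5 -> R0=(9,0,0) value=9
Op 5: inc R1 by 1 -> R1=(0,7,0) value=7
Op 6: merge R1<->R0 -> R1=(9,7,0) R0=(9,7,0)
Op 7: inc R1 by 2 -> R1=(9,9,0) value=18
Op 8: inc R2 by 1 -> R2=(0,0,1) value=1
Op 9: inc R0 by 2 -> R0=(11,7,0) value=18
Op 10: inc R0 by 3 -> R0=(14,7,0) value=21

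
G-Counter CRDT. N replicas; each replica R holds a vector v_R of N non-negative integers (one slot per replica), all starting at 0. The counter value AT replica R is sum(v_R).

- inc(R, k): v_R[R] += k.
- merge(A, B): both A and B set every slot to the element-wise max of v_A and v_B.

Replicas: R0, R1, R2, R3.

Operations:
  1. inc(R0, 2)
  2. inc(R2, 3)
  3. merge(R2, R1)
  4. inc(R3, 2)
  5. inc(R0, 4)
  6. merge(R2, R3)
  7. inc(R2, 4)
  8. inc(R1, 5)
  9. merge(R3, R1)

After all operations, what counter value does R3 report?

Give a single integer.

Op 1: inc R0 by 2 -> R0=(2,0,0,0) value=2
Op 2: inc R2 by 3 -> R2=(0,0,3,0) value=3
Op 3: merge R2<->R1 -> R2=(0,0,3,0) R1=(0,0,3,0)
Op 4: inc R3 by 2 -> R3=(0,0,0,2) value=2
Op 5: inc R0 by 4 -> R0=(6,0,0,0) value=6
Op 6: merge R2<->R3 -> R2=(0,0,3,2) R3=(0,0,3,2)
Op 7: inc R2 by 4 -> R2=(0,0,7,2) value=9
Op 8: inc R1 by 5 -> R1=(0,5,3,0) value=8
Op 9: merge R3<->R1 -> R3=(0,5,3,2) R1=(0,5,3,2)

Answer: 10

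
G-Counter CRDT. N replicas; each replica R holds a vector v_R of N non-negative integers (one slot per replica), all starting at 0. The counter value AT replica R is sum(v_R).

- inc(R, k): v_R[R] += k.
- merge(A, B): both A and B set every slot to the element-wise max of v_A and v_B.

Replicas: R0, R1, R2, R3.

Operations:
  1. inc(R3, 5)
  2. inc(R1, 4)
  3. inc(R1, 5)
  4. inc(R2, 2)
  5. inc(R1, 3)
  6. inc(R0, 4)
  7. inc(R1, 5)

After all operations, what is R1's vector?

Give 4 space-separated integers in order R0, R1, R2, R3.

Answer: 0 17 0 0

Derivation:
Op 1: inc R3 by 5 -> R3=(0,0,0,5) value=5
Op 2: inc R1 by 4 -> R1=(0,4,0,0) value=4
Op 3: inc R1 by 5 -> R1=(0,9,0,0) value=9
Op 4: inc R2 by 2 -> R2=(0,0,2,0) value=2
Op 5: inc R1 by 3 -> R1=(0,12,0,0) value=12
Op 6: inc R0 by 4 -> R0=(4,0,0,0) value=4
Op 7: inc R1 by 5 -> R1=(0,17,0,0) value=17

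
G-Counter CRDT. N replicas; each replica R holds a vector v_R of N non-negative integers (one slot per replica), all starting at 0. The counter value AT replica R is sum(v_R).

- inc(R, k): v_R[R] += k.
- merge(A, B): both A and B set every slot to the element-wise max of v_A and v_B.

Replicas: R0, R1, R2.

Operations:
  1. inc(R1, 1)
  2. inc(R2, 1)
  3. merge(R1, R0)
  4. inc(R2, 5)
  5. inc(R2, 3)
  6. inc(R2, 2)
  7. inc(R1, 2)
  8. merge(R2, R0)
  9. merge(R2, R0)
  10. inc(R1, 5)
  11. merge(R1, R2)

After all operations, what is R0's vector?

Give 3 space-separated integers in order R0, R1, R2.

Op 1: inc R1 by 1 -> R1=(0,1,0) value=1
Op 2: inc R2 by 1 -> R2=(0,0,1) value=1
Op 3: merge R1<->R0 -> R1=(0,1,0) R0=(0,1,0)
Op 4: inc R2 by 5 -> R2=(0,0,6) value=6
Op 5: inc R2 by 3 -> R2=(0,0,9) value=9
Op 6: inc R2 by 2 -> R2=(0,0,11) value=11
Op 7: inc R1 by 2 -> R1=(0,3,0) value=3
Op 8: merge R2<->R0 -> R2=(0,1,11) R0=(0,1,11)
Op 9: merge R2<->R0 -> R2=(0,1,11) R0=(0,1,11)
Op 10: inc R1 by 5 -> R1=(0,8,0) value=8
Op 11: merge R1<->R2 -> R1=(0,8,11) R2=(0,8,11)

Answer: 0 1 11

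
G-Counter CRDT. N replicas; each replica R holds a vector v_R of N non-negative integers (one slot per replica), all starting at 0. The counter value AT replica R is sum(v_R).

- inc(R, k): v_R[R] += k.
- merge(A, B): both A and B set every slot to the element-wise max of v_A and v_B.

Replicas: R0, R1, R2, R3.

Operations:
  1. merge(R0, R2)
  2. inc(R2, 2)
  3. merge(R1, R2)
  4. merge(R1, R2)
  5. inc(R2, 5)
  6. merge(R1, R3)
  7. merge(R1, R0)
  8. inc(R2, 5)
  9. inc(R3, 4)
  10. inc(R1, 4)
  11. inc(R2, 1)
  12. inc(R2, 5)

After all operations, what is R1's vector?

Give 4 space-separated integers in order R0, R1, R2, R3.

Answer: 0 4 2 0

Derivation:
Op 1: merge R0<->R2 -> R0=(0,0,0,0) R2=(0,0,0,0)
Op 2: inc R2 by 2 -> R2=(0,0,2,0) value=2
Op 3: merge R1<->R2 -> R1=(0,0,2,0) R2=(0,0,2,0)
Op 4: merge R1<->R2 -> R1=(0,0,2,0) R2=(0,0,2,0)
Op 5: inc R2 by 5 -> R2=(0,0,7,0) value=7
Op 6: merge R1<->R3 -> R1=(0,0,2,0) R3=(0,0,2,0)
Op 7: merge R1<->R0 -> R1=(0,0,2,0) R0=(0,0,2,0)
Op 8: inc R2 by 5 -> R2=(0,0,12,0) value=12
Op 9: inc R3 by 4 -> R3=(0,0,2,4) value=6
Op 10: inc R1 by 4 -> R1=(0,4,2,0) value=6
Op 11: inc R2 by 1 -> R2=(0,0,13,0) value=13
Op 12: inc R2 by 5 -> R2=(0,0,18,0) value=18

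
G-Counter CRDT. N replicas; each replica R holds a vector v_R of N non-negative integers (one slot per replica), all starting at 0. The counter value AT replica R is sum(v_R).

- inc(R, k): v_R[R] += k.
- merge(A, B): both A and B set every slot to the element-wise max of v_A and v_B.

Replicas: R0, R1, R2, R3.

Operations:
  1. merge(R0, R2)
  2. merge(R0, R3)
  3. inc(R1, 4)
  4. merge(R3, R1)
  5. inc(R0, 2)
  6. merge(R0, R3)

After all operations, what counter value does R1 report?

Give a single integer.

Answer: 4

Derivation:
Op 1: merge R0<->R2 -> R0=(0,0,0,0) R2=(0,0,0,0)
Op 2: merge R0<->R3 -> R0=(0,0,0,0) R3=(0,0,0,0)
Op 3: inc R1 by 4 -> R1=(0,4,0,0) value=4
Op 4: merge R3<->R1 -> R3=(0,4,0,0) R1=(0,4,0,0)
Op 5: inc R0 by 2 -> R0=(2,0,0,0) value=2
Op 6: merge R0<->R3 -> R0=(2,4,0,0) R3=(2,4,0,0)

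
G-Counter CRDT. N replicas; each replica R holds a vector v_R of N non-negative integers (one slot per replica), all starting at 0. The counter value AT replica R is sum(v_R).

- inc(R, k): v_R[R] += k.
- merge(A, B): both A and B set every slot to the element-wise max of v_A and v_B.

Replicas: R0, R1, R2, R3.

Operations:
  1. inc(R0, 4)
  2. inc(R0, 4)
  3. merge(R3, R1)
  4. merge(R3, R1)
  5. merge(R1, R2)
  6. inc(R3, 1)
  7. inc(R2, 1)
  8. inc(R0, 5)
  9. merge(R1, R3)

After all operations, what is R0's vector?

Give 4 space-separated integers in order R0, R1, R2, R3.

Op 1: inc R0 by 4 -> R0=(4,0,0,0) value=4
Op 2: inc R0 by 4 -> R0=(8,0,0,0) value=8
Op 3: merge R3<->R1 -> R3=(0,0,0,0) R1=(0,0,0,0)
Op 4: merge R3<->R1 -> R3=(0,0,0,0) R1=(0,0,0,0)
Op 5: merge R1<->R2 -> R1=(0,0,0,0) R2=(0,0,0,0)
Op 6: inc R3 by 1 -> R3=(0,0,0,1) value=1
Op 7: inc R2 by 1 -> R2=(0,0,1,0) value=1
Op 8: inc R0 by 5 -> R0=(13,0,0,0) value=13
Op 9: merge R1<->R3 -> R1=(0,0,0,1) R3=(0,0,0,1)

Answer: 13 0 0 0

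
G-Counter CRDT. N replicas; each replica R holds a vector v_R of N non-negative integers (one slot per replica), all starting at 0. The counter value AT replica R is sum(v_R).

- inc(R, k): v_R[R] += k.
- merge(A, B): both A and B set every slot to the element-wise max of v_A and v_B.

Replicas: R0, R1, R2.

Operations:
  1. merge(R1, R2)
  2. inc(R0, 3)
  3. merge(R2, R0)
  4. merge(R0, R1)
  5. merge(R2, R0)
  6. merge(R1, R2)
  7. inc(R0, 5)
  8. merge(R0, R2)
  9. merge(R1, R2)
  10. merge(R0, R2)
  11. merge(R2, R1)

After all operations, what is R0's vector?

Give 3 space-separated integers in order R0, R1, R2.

Answer: 8 0 0

Derivation:
Op 1: merge R1<->R2 -> R1=(0,0,0) R2=(0,0,0)
Op 2: inc R0 by 3 -> R0=(3,0,0) value=3
Op 3: merge R2<->R0 -> R2=(3,0,0) R0=(3,0,0)
Op 4: merge R0<->R1 -> R0=(3,0,0) R1=(3,0,0)
Op 5: merge R2<->R0 -> R2=(3,0,0) R0=(3,0,0)
Op 6: merge R1<->R2 -> R1=(3,0,0) R2=(3,0,0)
Op 7: inc R0 by 5 -> R0=(8,0,0) value=8
Op 8: merge R0<->R2 -> R0=(8,0,0) R2=(8,0,0)
Op 9: merge R1<->R2 -> R1=(8,0,0) R2=(8,0,0)
Op 10: merge R0<->R2 -> R0=(8,0,0) R2=(8,0,0)
Op 11: merge R2<->R1 -> R2=(8,0,0) R1=(8,0,0)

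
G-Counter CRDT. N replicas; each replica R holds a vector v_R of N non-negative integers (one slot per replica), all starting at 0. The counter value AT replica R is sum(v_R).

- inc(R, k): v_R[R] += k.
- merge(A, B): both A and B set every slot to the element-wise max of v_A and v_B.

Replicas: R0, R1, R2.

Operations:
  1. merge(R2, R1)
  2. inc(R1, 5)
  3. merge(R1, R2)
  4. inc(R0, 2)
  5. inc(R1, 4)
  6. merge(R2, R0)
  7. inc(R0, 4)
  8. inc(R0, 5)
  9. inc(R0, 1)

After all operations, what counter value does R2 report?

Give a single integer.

Answer: 7

Derivation:
Op 1: merge R2<->R1 -> R2=(0,0,0) R1=(0,0,0)
Op 2: inc R1 by 5 -> R1=(0,5,0) value=5
Op 3: merge R1<->R2 -> R1=(0,5,0) R2=(0,5,0)
Op 4: inc R0 by 2 -> R0=(2,0,0) value=2
Op 5: inc R1 by 4 -> R1=(0,9,0) value=9
Op 6: merge R2<->R0 -> R2=(2,5,0) R0=(2,5,0)
Op 7: inc R0 by 4 -> R0=(6,5,0) value=11
Op 8: inc R0 by 5 -> R0=(11,5,0) value=16
Op 9: inc R0 by 1 -> R0=(12,5,0) value=17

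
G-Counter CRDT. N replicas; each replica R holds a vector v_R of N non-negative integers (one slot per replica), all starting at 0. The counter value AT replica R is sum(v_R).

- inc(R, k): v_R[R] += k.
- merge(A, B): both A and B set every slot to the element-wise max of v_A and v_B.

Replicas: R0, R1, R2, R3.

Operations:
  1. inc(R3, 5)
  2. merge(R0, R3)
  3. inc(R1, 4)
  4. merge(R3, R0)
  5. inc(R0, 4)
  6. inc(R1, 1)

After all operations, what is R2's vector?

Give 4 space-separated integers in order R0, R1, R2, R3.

Op 1: inc R3 by 5 -> R3=(0,0,0,5) value=5
Op 2: merge R0<->R3 -> R0=(0,0,0,5) R3=(0,0,0,5)
Op 3: inc R1 by 4 -> R1=(0,4,0,0) value=4
Op 4: merge R3<->R0 -> R3=(0,0,0,5) R0=(0,0,0,5)
Op 5: inc R0 by 4 -> R0=(4,0,0,5) value=9
Op 6: inc R1 by 1 -> R1=(0,5,0,0) value=5

Answer: 0 0 0 0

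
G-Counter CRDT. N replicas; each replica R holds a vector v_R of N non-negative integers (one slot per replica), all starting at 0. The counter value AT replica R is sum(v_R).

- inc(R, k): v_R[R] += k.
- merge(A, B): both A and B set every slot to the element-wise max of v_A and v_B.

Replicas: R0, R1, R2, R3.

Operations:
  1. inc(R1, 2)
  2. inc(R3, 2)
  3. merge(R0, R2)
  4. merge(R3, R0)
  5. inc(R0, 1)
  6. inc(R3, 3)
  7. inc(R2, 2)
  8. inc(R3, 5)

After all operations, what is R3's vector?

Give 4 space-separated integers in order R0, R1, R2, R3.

Op 1: inc R1 by 2 -> R1=(0,2,0,0) value=2
Op 2: inc R3 by 2 -> R3=(0,0,0,2) value=2
Op 3: merge R0<->R2 -> R0=(0,0,0,0) R2=(0,0,0,0)
Op 4: merge R3<->R0 -> R3=(0,0,0,2) R0=(0,0,0,2)
Op 5: inc R0 by 1 -> R0=(1,0,0,2) value=3
Op 6: inc R3 by 3 -> R3=(0,0,0,5) value=5
Op 7: inc R2 by 2 -> R2=(0,0,2,0) value=2
Op 8: inc R3 by 5 -> R3=(0,0,0,10) value=10

Answer: 0 0 0 10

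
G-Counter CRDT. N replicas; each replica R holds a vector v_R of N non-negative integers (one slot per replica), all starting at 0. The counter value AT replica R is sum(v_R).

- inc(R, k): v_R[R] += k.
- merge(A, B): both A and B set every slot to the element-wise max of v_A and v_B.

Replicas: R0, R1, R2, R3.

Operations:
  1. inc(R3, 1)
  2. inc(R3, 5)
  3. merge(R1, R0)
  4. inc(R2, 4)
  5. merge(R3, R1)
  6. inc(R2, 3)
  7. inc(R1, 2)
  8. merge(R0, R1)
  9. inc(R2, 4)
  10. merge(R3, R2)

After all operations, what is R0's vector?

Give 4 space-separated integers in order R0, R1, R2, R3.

Op 1: inc R3 by 1 -> R3=(0,0,0,1) value=1
Op 2: inc R3 by 5 -> R3=(0,0,0,6) value=6
Op 3: merge R1<->R0 -> R1=(0,0,0,0) R0=(0,0,0,0)
Op 4: inc R2 by 4 -> R2=(0,0,4,0) value=4
Op 5: merge R3<->R1 -> R3=(0,0,0,6) R1=(0,0,0,6)
Op 6: inc R2 by 3 -> R2=(0,0,7,0) value=7
Op 7: inc R1 by 2 -> R1=(0,2,0,6) value=8
Op 8: merge R0<->R1 -> R0=(0,2,0,6) R1=(0,2,0,6)
Op 9: inc R2 by 4 -> R2=(0,0,11,0) value=11
Op 10: merge R3<->R2 -> R3=(0,0,11,6) R2=(0,0,11,6)

Answer: 0 2 0 6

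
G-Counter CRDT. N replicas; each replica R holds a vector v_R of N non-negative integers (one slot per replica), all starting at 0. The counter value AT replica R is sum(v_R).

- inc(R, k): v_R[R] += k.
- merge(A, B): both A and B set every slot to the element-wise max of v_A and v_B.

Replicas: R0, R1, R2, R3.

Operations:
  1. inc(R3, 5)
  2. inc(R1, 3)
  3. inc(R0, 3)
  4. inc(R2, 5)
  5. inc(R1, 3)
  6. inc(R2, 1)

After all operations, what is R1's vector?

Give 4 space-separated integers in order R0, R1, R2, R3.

Answer: 0 6 0 0

Derivation:
Op 1: inc R3 by 5 -> R3=(0,0,0,5) value=5
Op 2: inc R1 by 3 -> R1=(0,3,0,0) value=3
Op 3: inc R0 by 3 -> R0=(3,0,0,0) value=3
Op 4: inc R2 by 5 -> R2=(0,0,5,0) value=5
Op 5: inc R1 by 3 -> R1=(0,6,0,0) value=6
Op 6: inc R2 by 1 -> R2=(0,0,6,0) value=6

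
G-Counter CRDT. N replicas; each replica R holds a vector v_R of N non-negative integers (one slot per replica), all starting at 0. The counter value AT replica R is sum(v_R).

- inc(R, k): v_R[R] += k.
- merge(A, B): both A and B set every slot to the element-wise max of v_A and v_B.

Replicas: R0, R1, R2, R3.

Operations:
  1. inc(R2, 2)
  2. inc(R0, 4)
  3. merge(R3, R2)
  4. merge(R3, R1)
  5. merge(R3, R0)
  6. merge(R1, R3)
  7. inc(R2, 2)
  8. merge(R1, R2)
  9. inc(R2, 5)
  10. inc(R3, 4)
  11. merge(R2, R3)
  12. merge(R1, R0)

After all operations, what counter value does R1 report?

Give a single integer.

Answer: 8

Derivation:
Op 1: inc R2 by 2 -> R2=(0,0,2,0) value=2
Op 2: inc R0 by 4 -> R0=(4,0,0,0) value=4
Op 3: merge R3<->R2 -> R3=(0,0,2,0) R2=(0,0,2,0)
Op 4: merge R3<->R1 -> R3=(0,0,2,0) R1=(0,0,2,0)
Op 5: merge R3<->R0 -> R3=(4,0,2,0) R0=(4,0,2,0)
Op 6: merge R1<->R3 -> R1=(4,0,2,0) R3=(4,0,2,0)
Op 7: inc R2 by 2 -> R2=(0,0,4,0) value=4
Op 8: merge R1<->R2 -> R1=(4,0,4,0) R2=(4,0,4,0)
Op 9: inc R2 by 5 -> R2=(4,0,9,0) value=13
Op 10: inc R3 by 4 -> R3=(4,0,2,4) value=10
Op 11: merge R2<->R3 -> R2=(4,0,9,4) R3=(4,0,9,4)
Op 12: merge R1<->R0 -> R1=(4,0,4,0) R0=(4,0,4,0)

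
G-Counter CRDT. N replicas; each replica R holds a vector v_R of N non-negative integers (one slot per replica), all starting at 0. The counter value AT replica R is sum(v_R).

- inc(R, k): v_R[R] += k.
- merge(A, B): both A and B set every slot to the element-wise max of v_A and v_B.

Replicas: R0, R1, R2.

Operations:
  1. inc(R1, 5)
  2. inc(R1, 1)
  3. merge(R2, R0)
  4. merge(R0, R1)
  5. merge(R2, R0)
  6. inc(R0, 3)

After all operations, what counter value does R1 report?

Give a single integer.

Op 1: inc R1 by 5 -> R1=(0,5,0) value=5
Op 2: inc R1 by 1 -> R1=(0,6,0) value=6
Op 3: merge R2<->R0 -> R2=(0,0,0) R0=(0,0,0)
Op 4: merge R0<->R1 -> R0=(0,6,0) R1=(0,6,0)
Op 5: merge R2<->R0 -> R2=(0,6,0) R0=(0,6,0)
Op 6: inc R0 by 3 -> R0=(3,6,0) value=9

Answer: 6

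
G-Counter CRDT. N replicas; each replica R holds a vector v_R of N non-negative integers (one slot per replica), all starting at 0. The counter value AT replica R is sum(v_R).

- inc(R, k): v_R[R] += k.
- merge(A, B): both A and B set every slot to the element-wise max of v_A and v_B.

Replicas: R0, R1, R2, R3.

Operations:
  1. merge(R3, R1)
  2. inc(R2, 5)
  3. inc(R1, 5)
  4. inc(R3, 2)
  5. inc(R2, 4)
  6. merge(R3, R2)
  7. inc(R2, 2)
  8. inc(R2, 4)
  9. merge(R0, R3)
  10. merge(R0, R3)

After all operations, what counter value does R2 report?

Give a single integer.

Answer: 17

Derivation:
Op 1: merge R3<->R1 -> R3=(0,0,0,0) R1=(0,0,0,0)
Op 2: inc R2 by 5 -> R2=(0,0,5,0) value=5
Op 3: inc R1 by 5 -> R1=(0,5,0,0) value=5
Op 4: inc R3 by 2 -> R3=(0,0,0,2) value=2
Op 5: inc R2 by 4 -> R2=(0,0,9,0) value=9
Op 6: merge R3<->R2 -> R3=(0,0,9,2) R2=(0,0,9,2)
Op 7: inc R2 by 2 -> R2=(0,0,11,2) value=13
Op 8: inc R2 by 4 -> R2=(0,0,15,2) value=17
Op 9: merge R0<->R3 -> R0=(0,0,9,2) R3=(0,0,9,2)
Op 10: merge R0<->R3 -> R0=(0,0,9,2) R3=(0,0,9,2)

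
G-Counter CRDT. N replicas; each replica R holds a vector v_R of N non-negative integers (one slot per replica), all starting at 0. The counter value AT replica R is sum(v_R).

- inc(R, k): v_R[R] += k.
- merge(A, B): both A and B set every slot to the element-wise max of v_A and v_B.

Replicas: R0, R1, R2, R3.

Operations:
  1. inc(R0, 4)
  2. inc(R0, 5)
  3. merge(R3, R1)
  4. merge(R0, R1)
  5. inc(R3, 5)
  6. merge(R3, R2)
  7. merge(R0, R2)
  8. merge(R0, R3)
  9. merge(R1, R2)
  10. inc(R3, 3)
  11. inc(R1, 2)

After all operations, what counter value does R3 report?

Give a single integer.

Op 1: inc R0 by 4 -> R0=(4,0,0,0) value=4
Op 2: inc R0 by 5 -> R0=(9,0,0,0) value=9
Op 3: merge R3<->R1 -> R3=(0,0,0,0) R1=(0,0,0,0)
Op 4: merge R0<->R1 -> R0=(9,0,0,0) R1=(9,0,0,0)
Op 5: inc R3 by 5 -> R3=(0,0,0,5) value=5
Op 6: merge R3<->R2 -> R3=(0,0,0,5) R2=(0,0,0,5)
Op 7: merge R0<->R2 -> R0=(9,0,0,5) R2=(9,0,0,5)
Op 8: merge R0<->R3 -> R0=(9,0,0,5) R3=(9,0,0,5)
Op 9: merge R1<->R2 -> R1=(9,0,0,5) R2=(9,0,0,5)
Op 10: inc R3 by 3 -> R3=(9,0,0,8) value=17
Op 11: inc R1 by 2 -> R1=(9,2,0,5) value=16

Answer: 17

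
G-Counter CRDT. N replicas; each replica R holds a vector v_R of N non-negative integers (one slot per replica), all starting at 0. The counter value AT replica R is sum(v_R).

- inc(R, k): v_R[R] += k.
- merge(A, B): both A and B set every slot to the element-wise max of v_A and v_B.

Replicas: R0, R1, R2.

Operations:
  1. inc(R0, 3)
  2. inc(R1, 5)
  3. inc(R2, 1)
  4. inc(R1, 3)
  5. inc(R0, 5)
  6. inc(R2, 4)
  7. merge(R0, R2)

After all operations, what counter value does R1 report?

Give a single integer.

Answer: 8

Derivation:
Op 1: inc R0 by 3 -> R0=(3,0,0) value=3
Op 2: inc R1 by 5 -> R1=(0,5,0) value=5
Op 3: inc R2 by 1 -> R2=(0,0,1) value=1
Op 4: inc R1 by 3 -> R1=(0,8,0) value=8
Op 5: inc R0 by 5 -> R0=(8,0,0) value=8
Op 6: inc R2 by 4 -> R2=(0,0,5) value=5
Op 7: merge R0<->R2 -> R0=(8,0,5) R2=(8,0,5)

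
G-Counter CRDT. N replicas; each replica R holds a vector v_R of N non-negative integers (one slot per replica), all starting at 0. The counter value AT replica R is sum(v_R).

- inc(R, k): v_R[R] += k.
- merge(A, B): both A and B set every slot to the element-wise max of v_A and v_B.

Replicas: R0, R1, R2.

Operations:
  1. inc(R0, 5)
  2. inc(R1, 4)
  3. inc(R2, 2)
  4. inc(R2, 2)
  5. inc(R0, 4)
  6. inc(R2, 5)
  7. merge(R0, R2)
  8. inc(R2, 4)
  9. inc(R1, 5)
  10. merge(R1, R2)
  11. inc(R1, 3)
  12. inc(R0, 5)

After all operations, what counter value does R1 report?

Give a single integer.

Answer: 34

Derivation:
Op 1: inc R0 by 5 -> R0=(5,0,0) value=5
Op 2: inc R1 by 4 -> R1=(0,4,0) value=4
Op 3: inc R2 by 2 -> R2=(0,0,2) value=2
Op 4: inc R2 by 2 -> R2=(0,0,4) value=4
Op 5: inc R0 by 4 -> R0=(9,0,0) value=9
Op 6: inc R2 by 5 -> R2=(0,0,9) value=9
Op 7: merge R0<->R2 -> R0=(9,0,9) R2=(9,0,9)
Op 8: inc R2 by 4 -> R2=(9,0,13) value=22
Op 9: inc R1 by 5 -> R1=(0,9,0) value=9
Op 10: merge R1<->R2 -> R1=(9,9,13) R2=(9,9,13)
Op 11: inc R1 by 3 -> R1=(9,12,13) value=34
Op 12: inc R0 by 5 -> R0=(14,0,9) value=23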